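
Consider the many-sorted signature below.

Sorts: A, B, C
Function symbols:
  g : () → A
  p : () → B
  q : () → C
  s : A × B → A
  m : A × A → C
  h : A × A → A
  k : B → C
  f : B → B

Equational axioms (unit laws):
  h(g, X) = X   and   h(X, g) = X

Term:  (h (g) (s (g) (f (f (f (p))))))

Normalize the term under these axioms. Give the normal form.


normal form = (s (g) (f (f (f (p)))))

1. (h (g) (s (g) (f (f (f (p))))))  →  (s (g) (f (f (f (p)))))


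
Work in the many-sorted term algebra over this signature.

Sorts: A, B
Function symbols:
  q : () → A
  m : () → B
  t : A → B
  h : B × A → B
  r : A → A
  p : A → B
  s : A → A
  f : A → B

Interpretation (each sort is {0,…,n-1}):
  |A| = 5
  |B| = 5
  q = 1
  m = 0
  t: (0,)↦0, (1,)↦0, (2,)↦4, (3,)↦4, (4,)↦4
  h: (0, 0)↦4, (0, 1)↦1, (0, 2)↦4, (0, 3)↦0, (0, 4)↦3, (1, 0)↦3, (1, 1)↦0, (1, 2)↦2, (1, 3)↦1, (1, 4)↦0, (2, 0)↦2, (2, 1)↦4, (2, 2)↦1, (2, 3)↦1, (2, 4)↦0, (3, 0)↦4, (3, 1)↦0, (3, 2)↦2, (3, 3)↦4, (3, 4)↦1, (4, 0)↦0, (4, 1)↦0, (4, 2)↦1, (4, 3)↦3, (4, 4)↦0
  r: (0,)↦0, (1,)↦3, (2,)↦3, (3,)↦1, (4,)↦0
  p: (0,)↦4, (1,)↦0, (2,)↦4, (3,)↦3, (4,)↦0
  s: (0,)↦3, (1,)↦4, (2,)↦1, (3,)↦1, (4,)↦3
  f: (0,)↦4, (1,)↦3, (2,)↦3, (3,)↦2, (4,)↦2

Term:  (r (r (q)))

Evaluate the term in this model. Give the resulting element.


  q = 1
  (r (q)) = r(1,) = 3
  (r (r (q))) = r(3,) = 1

value = 1


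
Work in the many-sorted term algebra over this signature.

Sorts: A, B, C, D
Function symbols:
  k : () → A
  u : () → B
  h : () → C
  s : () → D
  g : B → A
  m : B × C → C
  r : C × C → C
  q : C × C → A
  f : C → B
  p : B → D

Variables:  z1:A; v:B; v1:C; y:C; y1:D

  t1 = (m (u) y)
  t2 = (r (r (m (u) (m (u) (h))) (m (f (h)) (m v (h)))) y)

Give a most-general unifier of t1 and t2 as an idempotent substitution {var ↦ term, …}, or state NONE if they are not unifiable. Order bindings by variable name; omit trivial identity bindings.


NONE (not unifiable)

head clash or occurs-check failure — not unifiable


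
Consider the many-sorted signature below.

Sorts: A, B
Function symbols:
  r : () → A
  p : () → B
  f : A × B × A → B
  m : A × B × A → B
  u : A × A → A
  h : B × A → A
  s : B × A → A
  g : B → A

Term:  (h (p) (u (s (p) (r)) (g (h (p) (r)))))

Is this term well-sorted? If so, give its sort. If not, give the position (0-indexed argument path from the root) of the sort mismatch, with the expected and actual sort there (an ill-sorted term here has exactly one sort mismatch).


  (p) : B
      (p) : B
      (r) : A
    (s (p) (r)) : A
        (p) : B
        (r) : A
      (h (p) (r)) : A
    (g (h (p) (r))) : ✗ arg 0 at [1, 1, 0] has sort A, expected B

ill-sorted at position [1, 1, 0]: expected B, got A


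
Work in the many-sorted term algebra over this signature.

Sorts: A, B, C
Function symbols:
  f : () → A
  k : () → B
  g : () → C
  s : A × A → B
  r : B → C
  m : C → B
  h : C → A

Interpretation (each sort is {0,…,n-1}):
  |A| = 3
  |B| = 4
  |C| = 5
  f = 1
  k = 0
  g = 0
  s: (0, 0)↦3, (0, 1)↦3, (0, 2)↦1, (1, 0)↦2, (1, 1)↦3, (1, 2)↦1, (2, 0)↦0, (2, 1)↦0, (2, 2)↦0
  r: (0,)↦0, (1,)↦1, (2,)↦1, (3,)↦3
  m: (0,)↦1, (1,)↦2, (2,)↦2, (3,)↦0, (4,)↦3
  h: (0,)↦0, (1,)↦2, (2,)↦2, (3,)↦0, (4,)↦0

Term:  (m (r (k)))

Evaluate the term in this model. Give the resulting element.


value = 1

  k = 0
  (r (k)) = r(0,) = 0
  (m (r (k))) = m(0,) = 1


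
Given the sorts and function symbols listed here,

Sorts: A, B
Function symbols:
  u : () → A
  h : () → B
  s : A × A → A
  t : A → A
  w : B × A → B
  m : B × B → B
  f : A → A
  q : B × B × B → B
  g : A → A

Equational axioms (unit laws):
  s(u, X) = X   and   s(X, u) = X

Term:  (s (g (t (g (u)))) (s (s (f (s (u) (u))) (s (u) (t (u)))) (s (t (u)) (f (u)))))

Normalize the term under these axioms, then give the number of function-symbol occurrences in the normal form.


size = 16

1. (s (g (t (g (u)))) (s (s (f (s (u) (u))) (s (u) (t (u)))) (s (t (u)) (f (u)))))  →  (s (g (t (g (u)))) (s (s (f (u)) (s (u) (t (u)))) (s (t (u)) (f (u)))))
2. (s (g (t (g (u)))) (s (s (f (u)) (s (u) (t (u)))) (s (t (u)) (f (u)))))  →  (s (g (t (g (u)))) (s (s (f (u)) (t (u))) (s (t (u)) (f (u)))))
normal form: (s (g (t (g (u)))) (s (s (f (u)) (t (u))) (s (t (u)) (f (u)))))


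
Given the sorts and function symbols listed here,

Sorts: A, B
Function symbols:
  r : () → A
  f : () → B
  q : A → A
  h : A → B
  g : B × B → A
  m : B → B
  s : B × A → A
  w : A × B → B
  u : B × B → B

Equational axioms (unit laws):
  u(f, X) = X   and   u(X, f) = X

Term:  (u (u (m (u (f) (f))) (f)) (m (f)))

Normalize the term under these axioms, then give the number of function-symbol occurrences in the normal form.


size = 5

1. (u (u (m (u (f) (f))) (f)) (m (f)))  →  (u (m (u (f) (f))) (m (f)))
2. (u (m (u (f) (f))) (m (f)))  →  (u (m (f)) (m (f)))
normal form: (u (m (f)) (m (f)))


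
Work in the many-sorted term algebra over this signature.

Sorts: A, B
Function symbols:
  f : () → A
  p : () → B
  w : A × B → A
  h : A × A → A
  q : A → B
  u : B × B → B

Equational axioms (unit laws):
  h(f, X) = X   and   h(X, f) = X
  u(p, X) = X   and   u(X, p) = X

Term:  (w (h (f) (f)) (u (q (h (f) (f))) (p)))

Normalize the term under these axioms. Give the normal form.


1. (w (h (f) (f)) (u (q (h (f) (f))) (p)))  →  (w (f) (u (q (h (f) (f))) (p)))
2. (w (f) (u (q (h (f) (f))) (p)))  →  (w (f) (q (h (f) (f))))
3. (w (f) (q (h (f) (f))))  →  (w (f) (q (f)))

normal form = (w (f) (q (f)))


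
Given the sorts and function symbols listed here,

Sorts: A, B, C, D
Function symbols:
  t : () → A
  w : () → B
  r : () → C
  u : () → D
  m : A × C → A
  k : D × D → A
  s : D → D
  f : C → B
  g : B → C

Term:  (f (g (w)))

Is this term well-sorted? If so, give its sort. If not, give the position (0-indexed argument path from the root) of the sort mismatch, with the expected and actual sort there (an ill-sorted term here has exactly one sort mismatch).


well-sorted; sort = B

    (w) : B
  (g (w)) : C
(f (g (w))) : B


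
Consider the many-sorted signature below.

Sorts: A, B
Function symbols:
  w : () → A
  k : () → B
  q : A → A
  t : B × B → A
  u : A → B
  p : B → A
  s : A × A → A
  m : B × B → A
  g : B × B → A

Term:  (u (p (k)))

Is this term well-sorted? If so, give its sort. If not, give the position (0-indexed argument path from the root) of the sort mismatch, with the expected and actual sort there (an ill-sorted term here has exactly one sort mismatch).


    (k) : B
  (p (k)) : A
(u (p (k))) : B

well-sorted; sort = B


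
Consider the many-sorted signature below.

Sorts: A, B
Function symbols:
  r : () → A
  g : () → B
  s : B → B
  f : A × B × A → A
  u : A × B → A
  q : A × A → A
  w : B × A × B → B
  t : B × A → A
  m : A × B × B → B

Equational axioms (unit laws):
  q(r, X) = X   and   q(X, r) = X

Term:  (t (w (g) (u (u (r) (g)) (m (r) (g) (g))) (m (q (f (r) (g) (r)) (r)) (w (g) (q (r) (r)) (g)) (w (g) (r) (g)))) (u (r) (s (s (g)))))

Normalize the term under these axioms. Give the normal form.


1. (t (w (g) (u (u (r) (g)) (m (r) (g) (g))) (m (q (f (r) (g) (r)) (r)) (w (g) (q (r) (r)) (g)) (w (g) (r) (g)))) (u (r) (s (s (g)))))  →  (t (w (g) (u (u (r) (g)) (m (r) (g) (g))) (m (f (r) (g) (r)) (w (g) (q (r) (r)) (g)) (w (g) (r) (g)))) (u (r) (s (s (g)))))
2. (t (w (g) (u (u (r) (g)) (m (r) (g) (g))) (m (f (r) (g) (r)) (w (g) (q (r) (r)) (g)) (w (g) (r) (g)))) (u (r) (s (s (g)))))  →  (t (w (g) (u (u (r) (g)) (m (r) (g) (g))) (m (f (r) (g) (r)) (w (g) (r) (g)) (w (g) (r) (g)))) (u (r) (s (s (g)))))

normal form = (t (w (g) (u (u (r) (g)) (m (r) (g) (g))) (m (f (r) (g) (r)) (w (g) (r) (g)) (w (g) (r) (g)))) (u (r) (s (s (g)))))


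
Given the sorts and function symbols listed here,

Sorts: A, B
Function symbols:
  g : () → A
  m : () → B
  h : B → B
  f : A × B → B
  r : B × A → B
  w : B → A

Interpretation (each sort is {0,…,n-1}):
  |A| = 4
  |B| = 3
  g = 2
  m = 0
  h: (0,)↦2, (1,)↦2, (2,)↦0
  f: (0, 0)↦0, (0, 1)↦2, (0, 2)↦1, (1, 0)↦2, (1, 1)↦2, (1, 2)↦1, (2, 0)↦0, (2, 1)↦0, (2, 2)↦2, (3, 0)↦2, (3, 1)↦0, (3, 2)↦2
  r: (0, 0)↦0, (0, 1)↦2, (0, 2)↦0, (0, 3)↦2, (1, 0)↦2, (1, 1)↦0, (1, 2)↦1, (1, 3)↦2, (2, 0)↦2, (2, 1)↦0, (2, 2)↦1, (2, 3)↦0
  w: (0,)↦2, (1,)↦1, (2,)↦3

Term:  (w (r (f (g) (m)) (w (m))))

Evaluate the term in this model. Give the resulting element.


value = 2

  g = 2
  m = 0
  (f (g) (m)) = f(2, 0) = 0
  m = 0
  (w (m)) = w(0,) = 2
  (r (f (g) (m)) (w (m))) = r(0, 2) = 0
  (w (r (f (g) (m)) (w (m)))) = w(0,) = 2


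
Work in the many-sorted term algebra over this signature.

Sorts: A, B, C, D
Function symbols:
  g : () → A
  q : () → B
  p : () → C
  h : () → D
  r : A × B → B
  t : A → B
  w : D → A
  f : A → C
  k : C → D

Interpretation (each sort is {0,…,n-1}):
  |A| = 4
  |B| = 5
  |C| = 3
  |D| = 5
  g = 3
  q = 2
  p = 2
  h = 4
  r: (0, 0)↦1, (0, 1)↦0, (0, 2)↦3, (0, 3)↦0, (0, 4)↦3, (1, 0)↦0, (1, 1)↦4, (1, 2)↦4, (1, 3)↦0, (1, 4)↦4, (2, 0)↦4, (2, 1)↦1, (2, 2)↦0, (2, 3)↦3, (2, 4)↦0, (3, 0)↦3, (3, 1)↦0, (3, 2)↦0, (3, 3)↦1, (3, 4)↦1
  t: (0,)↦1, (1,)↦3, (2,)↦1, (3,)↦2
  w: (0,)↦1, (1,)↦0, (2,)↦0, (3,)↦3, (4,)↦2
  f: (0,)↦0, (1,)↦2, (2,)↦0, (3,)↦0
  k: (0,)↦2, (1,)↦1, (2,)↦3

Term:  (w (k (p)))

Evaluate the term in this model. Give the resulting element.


  p = 2
  (k (p)) = k(2,) = 3
  (w (k (p))) = w(3,) = 3

value = 3


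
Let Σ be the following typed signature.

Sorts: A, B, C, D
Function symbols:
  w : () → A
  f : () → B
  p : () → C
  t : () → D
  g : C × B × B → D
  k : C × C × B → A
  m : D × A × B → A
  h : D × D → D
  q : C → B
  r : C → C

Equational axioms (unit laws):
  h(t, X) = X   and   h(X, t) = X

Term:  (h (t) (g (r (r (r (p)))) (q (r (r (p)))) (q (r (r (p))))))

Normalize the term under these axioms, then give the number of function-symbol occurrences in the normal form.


size = 13

1. (h (t) (g (r (r (r (p)))) (q (r (r (p)))) (q (r (r (p))))))  →  (g (r (r (r (p)))) (q (r (r (p)))) (q (r (r (p)))))
normal form: (g (r (r (r (p)))) (q (r (r (p)))) (q (r (r (p)))))


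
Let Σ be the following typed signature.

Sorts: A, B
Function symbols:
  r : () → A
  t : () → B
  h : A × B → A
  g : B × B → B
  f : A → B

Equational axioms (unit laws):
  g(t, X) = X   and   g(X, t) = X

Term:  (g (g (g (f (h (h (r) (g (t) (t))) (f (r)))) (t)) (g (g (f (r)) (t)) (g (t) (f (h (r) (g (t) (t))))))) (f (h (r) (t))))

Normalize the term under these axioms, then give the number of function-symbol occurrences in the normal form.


1. (g (g (g (f (h (h (r) (g (t) (t))) (f (r)))) (t)) (g (g (f (r)) (t)) (g (t) (f (h (r) (g (t) (t))))))) (f (h (r) (t))))  →  (g (g (f (h (h (r) (g (t) (t))) (f (r)))) (g (g (f (r)) (t)) (g (t) (f (h (r) (g (t) (t))))))) (f (h (r) (t))))
2. (g (g (f (h (h (r) (g (t) (t))) (f (r)))) (g (g (f (r)) (t)) (g (t) (f (h (r) (g (t) (t))))))) (f (h (r) (t))))  →  (g (g (f (h (h (r) (t)) (f (r)))) (g (g (f (r)) (t)) (g (t) (f (h (r) (g (t) (t))))))) (f (h (r) (t))))
3. (g (g (f (h (h (r) (t)) (f (r)))) (g (g (f (r)) (t)) (g (t) (f (h (r) (g (t) (t))))))) (f (h (r) (t))))  →  (g (g (f (h (h (r) (t)) (f (r)))) (g (f (r)) (g (t) (f (h (r) (g (t) (t))))))) (f (h (r) (t))))
4. (g (g (f (h (h (r) (t)) (f (r)))) (g (f (r)) (g (t) (f (h (r) (g (t) (t))))))) (f (h (r) (t))))  →  (g (g (f (h (h (r) (t)) (f (r)))) (g (f (r)) (f (h (r) (g (t) (t)))))) (f (h (r) (t))))
5. (g (g (f (h (h (r) (t)) (f (r)))) (g (f (r)) (f (h (r) (g (t) (t)))))) (f (h (r) (t))))  →  (g (g (f (h (h (r) (t)) (f (r)))) (g (f (r)) (f (h (r) (t))))) (f (h (r) (t))))
normal form: (g (g (f (h (h (r) (t)) (f (r)))) (g (f (r)) (f (h (r) (t))))) (f (h (r) (t))))

size = 20


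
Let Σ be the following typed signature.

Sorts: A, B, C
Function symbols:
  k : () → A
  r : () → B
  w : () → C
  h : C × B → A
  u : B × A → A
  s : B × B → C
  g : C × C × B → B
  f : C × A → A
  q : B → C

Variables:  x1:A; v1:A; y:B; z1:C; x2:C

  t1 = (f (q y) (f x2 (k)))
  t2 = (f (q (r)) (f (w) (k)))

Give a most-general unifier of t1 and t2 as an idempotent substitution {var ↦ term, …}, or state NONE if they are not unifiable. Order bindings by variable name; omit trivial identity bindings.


{x2 ↦ (w), y ↦ (r)}


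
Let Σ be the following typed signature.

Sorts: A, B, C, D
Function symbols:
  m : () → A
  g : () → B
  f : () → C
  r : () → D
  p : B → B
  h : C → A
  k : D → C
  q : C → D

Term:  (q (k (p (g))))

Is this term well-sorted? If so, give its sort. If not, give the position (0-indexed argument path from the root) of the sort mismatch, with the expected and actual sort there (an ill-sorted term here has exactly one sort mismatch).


      (g) : B
    (p (g)) : B
  (k (p (g))) : ✗ arg 0 at [0, 0] has sort B, expected D

ill-sorted at position [0, 0]: expected D, got B


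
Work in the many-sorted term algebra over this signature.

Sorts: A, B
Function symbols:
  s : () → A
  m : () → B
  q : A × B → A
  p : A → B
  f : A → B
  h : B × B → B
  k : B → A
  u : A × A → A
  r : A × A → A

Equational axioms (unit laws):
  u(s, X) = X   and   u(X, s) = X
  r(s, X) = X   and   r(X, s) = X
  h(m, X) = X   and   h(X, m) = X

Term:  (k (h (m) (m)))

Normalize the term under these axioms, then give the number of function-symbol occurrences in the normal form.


size = 2

1. (k (h (m) (m)))  →  (k (m))
normal form: (k (m))


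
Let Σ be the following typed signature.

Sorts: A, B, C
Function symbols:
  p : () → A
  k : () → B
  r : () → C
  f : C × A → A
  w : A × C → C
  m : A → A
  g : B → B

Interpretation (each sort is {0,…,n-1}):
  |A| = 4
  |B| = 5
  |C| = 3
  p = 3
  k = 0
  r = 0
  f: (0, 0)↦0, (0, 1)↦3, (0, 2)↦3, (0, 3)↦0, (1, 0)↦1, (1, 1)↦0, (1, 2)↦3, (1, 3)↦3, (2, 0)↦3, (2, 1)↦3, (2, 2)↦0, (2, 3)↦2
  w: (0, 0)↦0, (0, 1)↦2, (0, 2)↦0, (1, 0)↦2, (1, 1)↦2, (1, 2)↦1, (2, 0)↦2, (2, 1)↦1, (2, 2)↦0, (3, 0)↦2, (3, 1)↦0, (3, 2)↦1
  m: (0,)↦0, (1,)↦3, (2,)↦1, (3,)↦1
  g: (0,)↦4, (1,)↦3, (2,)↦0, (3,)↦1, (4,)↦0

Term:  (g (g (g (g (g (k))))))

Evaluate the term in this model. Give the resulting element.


  k = 0
  (g (k)) = g(0,) = 4
  (g (g (k))) = g(4,) = 0
  (g (g (g (k)))) = g(0,) = 4
  (g (g (g (g (k))))) = g(4,) = 0
  (g (g (g (g (g (k)))))) = g(0,) = 4

value = 4


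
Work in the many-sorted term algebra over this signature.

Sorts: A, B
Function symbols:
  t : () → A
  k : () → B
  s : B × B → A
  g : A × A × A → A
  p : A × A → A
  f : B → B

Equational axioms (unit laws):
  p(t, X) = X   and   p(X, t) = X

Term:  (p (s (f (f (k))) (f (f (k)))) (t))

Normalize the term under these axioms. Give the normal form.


normal form = (s (f (f (k))) (f (f (k))))

1. (p (s (f (f (k))) (f (f (k)))) (t))  →  (s (f (f (k))) (f (f (k))))


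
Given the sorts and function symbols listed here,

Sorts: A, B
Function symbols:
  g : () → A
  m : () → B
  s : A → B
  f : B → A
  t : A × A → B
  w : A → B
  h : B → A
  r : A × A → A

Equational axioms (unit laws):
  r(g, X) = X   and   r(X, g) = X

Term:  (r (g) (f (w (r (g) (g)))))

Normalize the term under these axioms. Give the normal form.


1. (r (g) (f (w (r (g) (g)))))  →  (f (w (r (g) (g))))
2. (f (w (r (g) (g))))  →  (f (w (g)))

normal form = (f (w (g)))


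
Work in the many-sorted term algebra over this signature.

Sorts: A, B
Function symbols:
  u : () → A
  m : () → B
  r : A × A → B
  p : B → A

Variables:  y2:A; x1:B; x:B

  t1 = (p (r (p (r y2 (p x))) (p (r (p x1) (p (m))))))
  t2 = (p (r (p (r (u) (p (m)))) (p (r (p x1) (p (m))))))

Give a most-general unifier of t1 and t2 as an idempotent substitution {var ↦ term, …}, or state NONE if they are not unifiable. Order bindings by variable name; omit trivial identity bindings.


{x ↦ (m), y2 ↦ (u)}


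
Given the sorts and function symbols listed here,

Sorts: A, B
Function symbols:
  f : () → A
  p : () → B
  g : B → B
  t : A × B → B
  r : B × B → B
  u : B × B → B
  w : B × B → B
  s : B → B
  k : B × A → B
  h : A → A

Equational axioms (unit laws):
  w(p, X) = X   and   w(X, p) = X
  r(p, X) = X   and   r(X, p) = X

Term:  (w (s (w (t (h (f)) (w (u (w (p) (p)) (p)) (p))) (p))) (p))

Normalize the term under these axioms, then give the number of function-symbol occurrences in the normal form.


size = 7

1. (w (s (w (t (h (f)) (w (u (w (p) (p)) (p)) (p))) (p))) (p))  →  (s (w (t (h (f)) (w (u (w (p) (p)) (p)) (p))) (p)))
2. (s (w (t (h (f)) (w (u (w (p) (p)) (p)) (p))) (p)))  →  (s (t (h (f)) (w (u (w (p) (p)) (p)) (p))))
3. (s (t (h (f)) (w (u (w (p) (p)) (p)) (p))))  →  (s (t (h (f)) (u (w (p) (p)) (p))))
4. (s (t (h (f)) (u (w (p) (p)) (p))))  →  (s (t (h (f)) (u (p) (p))))
normal form: (s (t (h (f)) (u (p) (p))))


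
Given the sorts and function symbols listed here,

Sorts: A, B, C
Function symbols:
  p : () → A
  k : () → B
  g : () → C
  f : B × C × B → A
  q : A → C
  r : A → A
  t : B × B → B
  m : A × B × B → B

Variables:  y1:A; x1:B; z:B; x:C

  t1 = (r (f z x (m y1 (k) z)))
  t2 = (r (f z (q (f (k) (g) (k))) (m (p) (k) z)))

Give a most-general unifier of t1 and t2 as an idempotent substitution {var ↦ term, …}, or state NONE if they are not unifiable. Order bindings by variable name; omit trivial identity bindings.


{x ↦ (q (f (k) (g) (k))), y1 ↦ (p)}


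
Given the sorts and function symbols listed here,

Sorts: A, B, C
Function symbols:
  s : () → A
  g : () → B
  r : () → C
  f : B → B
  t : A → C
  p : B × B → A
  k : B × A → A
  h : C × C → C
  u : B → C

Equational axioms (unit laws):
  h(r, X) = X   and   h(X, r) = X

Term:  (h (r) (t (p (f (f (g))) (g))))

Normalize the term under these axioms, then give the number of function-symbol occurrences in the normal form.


1. (h (r) (t (p (f (f (g))) (g))))  →  (t (p (f (f (g))) (g)))
normal form: (t (p (f (f (g))) (g)))

size = 6


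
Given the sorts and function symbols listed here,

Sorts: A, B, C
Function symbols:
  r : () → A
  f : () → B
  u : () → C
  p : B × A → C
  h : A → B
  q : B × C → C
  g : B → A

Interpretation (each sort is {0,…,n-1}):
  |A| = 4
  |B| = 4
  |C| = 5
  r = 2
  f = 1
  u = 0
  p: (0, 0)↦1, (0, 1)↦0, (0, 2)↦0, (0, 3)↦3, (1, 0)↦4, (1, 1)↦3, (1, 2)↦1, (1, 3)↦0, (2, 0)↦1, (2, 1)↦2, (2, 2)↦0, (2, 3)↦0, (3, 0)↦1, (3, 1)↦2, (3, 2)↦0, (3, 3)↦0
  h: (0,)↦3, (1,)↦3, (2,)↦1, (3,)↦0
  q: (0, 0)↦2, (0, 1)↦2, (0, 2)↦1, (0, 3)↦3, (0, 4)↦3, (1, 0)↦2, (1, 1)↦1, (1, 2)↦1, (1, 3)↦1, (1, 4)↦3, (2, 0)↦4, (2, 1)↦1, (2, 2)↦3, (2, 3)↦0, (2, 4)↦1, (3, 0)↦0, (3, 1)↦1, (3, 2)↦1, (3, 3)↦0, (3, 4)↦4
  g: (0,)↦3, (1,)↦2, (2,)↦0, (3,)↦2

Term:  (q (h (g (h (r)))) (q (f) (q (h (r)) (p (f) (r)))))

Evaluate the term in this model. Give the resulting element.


value = 1

  r = 2
  (h (r)) = h(2,) = 1
  (g (h (r))) = g(1,) = 2
  (h (g (h (r)))) = h(2,) = 1
  f = 1
  r = 2
  (h (r)) = h(2,) = 1
  f = 1
  r = 2
  (p (f) (r)) = p(1, 2) = 1
  (q (h (r)) (p (f) (r))) = q(1, 1) = 1
  (q (f) (q (h (r)) (p (f) (r)))) = q(1, 1) = 1
  (q (h (g (h (r)))) (q (f) (q (h (r)) (p (f) (r))))) = q(1, 1) = 1


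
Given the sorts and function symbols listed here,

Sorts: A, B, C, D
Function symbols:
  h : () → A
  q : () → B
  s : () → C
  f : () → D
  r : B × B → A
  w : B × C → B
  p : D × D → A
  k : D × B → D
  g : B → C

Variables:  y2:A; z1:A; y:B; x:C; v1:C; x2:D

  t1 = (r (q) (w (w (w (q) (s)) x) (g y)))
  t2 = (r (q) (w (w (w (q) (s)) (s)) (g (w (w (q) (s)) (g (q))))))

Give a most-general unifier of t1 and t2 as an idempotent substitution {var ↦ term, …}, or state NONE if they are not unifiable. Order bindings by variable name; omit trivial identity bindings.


{x ↦ (s), y ↦ (w (w (q) (s)) (g (q)))}


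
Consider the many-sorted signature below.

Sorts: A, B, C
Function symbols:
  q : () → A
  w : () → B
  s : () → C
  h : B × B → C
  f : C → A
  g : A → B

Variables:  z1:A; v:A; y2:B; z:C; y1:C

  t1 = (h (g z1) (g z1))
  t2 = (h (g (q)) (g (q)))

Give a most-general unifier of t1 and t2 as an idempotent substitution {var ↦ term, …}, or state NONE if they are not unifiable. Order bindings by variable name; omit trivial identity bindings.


{z1 ↦ (q)}


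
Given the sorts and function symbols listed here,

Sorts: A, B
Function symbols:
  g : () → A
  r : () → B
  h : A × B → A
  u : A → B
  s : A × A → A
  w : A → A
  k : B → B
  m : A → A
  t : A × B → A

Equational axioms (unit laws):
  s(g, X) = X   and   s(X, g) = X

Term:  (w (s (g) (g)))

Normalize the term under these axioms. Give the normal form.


normal form = (w (g))

1. (w (s (g) (g)))  →  (w (g))


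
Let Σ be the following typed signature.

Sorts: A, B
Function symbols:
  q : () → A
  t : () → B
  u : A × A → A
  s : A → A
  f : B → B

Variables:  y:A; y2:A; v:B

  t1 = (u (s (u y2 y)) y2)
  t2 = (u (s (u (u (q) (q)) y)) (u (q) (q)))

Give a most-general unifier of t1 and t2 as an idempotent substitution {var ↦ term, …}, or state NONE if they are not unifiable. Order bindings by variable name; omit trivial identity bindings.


{y2 ↦ (u (q) (q))}


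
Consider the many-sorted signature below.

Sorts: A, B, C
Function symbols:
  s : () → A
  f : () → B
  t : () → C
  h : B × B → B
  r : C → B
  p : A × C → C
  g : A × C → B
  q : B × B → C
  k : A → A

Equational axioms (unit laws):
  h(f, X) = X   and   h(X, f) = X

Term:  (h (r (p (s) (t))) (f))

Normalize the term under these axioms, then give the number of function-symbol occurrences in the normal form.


1. (h (r (p (s) (t))) (f))  →  (r (p (s) (t)))
normal form: (r (p (s) (t)))

size = 4


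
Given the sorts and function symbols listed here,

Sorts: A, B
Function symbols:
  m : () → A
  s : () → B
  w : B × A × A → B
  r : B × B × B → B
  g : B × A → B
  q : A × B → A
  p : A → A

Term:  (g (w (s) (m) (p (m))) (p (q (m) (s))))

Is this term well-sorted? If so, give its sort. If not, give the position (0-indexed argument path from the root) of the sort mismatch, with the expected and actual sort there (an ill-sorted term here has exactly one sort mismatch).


    (s) : B
    (m) : A
      (m) : A
    (p (m)) : A
  (w (s) (m) (p (m))) : B
      (m) : A
      (s) : B
    (q (m) (s)) : A
  (p (q (m) (s))) : A
(g (w (s) (m) (p (m))) (p (q (m) (s)))) : B

well-sorted; sort = B


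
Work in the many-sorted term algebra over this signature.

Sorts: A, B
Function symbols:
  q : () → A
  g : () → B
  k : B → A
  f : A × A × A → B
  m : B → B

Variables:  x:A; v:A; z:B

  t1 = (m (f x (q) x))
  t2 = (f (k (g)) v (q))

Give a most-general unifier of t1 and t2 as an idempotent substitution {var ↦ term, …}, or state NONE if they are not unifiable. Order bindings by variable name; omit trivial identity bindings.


NONE (not unifiable)

head clash or occurs-check failure — not unifiable


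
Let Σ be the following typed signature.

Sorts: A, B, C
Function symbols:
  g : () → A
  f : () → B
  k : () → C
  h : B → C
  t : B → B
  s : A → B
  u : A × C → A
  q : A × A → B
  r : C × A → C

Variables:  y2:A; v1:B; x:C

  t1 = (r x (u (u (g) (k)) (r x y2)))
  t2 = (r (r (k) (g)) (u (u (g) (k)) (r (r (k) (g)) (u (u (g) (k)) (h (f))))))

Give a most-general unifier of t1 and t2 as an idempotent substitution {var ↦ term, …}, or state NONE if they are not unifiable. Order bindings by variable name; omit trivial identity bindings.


{x ↦ (r (k) (g)), y2 ↦ (u (u (g) (k)) (h (f)))}


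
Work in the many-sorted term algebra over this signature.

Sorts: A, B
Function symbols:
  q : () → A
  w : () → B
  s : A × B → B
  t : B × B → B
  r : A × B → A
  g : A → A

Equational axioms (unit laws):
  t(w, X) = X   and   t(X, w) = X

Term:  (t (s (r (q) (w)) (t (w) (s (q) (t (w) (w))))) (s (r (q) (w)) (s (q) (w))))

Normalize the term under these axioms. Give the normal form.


1. (t (s (r (q) (w)) (t (w) (s (q) (t (w) (w))))) (s (r (q) (w)) (s (q) (w))))  →  (t (s (r (q) (w)) (s (q) (t (w) (w)))) (s (r (q) (w)) (s (q) (w))))
2. (t (s (r (q) (w)) (s (q) (t (w) (w)))) (s (r (q) (w)) (s (q) (w))))  →  (t (s (r (q) (w)) (s (q) (w))) (s (r (q) (w)) (s (q) (w))))

normal form = (t (s (r (q) (w)) (s (q) (w))) (s (r (q) (w)) (s (q) (w))))


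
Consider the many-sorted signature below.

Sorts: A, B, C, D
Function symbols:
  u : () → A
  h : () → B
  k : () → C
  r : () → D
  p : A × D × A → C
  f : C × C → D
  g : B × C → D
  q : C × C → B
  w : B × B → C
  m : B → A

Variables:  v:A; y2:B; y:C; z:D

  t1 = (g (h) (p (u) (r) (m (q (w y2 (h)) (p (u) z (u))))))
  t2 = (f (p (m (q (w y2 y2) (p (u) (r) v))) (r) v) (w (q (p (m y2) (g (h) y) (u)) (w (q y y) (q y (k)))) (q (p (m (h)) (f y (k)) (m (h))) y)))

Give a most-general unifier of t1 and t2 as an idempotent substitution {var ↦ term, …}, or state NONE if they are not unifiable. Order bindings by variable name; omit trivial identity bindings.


head clash or occurs-check failure — not unifiable

NONE (not unifiable)


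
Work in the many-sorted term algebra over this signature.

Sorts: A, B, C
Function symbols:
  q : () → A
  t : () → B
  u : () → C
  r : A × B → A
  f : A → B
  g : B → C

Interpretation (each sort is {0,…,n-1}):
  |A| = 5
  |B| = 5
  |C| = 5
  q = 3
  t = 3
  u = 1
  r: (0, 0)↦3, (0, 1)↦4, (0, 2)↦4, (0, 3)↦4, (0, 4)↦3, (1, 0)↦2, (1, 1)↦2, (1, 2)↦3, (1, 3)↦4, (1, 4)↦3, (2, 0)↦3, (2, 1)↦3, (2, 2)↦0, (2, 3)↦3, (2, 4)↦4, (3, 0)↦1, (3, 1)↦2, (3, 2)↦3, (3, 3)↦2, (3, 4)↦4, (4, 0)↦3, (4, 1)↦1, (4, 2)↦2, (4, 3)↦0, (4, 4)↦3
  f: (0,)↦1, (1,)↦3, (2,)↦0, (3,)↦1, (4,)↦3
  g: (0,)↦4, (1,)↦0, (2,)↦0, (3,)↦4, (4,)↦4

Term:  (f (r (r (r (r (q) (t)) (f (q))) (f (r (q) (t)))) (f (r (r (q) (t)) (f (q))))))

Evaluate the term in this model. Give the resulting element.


value = 0

  q = 3
  t = 3
  (r (q) (t)) = r(3, 3) = 2
  q = 3
  (f (q)) = f(3,) = 1
  (r (r (q) (t)) (f (q))) = r(2, 1) = 3
  q = 3
  t = 3
  (r (q) (t)) = r(3, 3) = 2
  (f (r (q) (t))) = f(2,) = 0
  (r (r (r (q) (t)) (f (q))) (f (r (q) (t)))) = r(3, 0) = 1
  q = 3
  t = 3
  (r (q) (t)) = r(3, 3) = 2
  q = 3
  (f (q)) = f(3,) = 1
  (r (r (q) (t)) (f (q))) = r(2, 1) = 3
  (f (r (r (q) (t)) (f (q)))) = f(3,) = 1
  (r (r (r (r (q) (t)) (f (q))) (f (r (q) (t)))) (f (r (r (q) (t)) (f (q))))) = r(1, 1) = 2
  (f (r (r (r (r (q) (t)) (f (q))) (f (r (q) (t)))) (f (r (r (q) (t)) (f (q)))))) = f(2,) = 0


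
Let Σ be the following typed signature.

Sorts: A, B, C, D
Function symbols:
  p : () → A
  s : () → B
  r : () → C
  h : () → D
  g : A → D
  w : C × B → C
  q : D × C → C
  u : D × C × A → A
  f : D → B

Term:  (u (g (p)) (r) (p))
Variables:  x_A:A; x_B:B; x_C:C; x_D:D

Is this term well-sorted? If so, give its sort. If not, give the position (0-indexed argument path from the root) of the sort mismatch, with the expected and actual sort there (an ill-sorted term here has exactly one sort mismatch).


    (p) : A
  (g (p)) : D
  (r) : C
  (p) : A
(u (g (p)) (r) (p)) : A

well-sorted; sort = A


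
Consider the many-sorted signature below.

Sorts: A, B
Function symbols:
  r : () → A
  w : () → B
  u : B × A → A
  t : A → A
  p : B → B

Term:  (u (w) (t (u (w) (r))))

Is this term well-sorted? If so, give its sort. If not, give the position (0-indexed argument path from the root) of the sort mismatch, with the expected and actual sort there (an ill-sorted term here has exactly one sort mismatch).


  (w) : B
      (w) : B
      (r) : A
    (u (w) (r)) : A
  (t (u (w) (r))) : A
(u (w) (t (u (w) (r)))) : A

well-sorted; sort = A


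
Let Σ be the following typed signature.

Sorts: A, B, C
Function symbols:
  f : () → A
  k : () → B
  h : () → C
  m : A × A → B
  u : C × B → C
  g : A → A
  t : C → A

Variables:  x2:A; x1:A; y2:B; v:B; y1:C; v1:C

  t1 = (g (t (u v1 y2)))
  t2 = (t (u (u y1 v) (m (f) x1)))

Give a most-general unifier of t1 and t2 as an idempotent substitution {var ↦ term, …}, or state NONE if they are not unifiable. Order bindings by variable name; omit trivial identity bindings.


NONE (not unifiable)

head clash or occurs-check failure — not unifiable


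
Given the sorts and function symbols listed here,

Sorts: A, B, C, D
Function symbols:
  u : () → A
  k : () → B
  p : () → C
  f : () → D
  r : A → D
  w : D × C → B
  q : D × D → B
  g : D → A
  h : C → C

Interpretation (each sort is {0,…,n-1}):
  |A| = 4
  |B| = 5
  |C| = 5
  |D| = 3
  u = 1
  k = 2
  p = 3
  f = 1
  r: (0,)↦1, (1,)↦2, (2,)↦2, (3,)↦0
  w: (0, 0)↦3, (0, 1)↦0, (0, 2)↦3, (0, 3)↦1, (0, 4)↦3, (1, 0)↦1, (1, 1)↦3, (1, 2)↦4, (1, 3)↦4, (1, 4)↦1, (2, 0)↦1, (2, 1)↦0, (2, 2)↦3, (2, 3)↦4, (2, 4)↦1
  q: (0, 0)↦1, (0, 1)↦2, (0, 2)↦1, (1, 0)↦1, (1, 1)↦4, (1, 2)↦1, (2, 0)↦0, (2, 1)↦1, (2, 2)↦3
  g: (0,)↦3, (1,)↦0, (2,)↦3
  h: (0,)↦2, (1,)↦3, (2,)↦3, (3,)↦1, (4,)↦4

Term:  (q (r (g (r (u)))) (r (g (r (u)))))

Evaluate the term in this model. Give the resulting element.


  u = 1
  (r (u)) = r(1,) = 2
  (g (r (u))) = g(2,) = 3
  (r (g (r (u)))) = r(3,) = 0
  u = 1
  (r (u)) = r(1,) = 2
  (g (r (u))) = g(2,) = 3
  (r (g (r (u)))) = r(3,) = 0
  (q (r (g (r (u)))) (r (g (r (u))))) = q(0, 0) = 1

value = 1


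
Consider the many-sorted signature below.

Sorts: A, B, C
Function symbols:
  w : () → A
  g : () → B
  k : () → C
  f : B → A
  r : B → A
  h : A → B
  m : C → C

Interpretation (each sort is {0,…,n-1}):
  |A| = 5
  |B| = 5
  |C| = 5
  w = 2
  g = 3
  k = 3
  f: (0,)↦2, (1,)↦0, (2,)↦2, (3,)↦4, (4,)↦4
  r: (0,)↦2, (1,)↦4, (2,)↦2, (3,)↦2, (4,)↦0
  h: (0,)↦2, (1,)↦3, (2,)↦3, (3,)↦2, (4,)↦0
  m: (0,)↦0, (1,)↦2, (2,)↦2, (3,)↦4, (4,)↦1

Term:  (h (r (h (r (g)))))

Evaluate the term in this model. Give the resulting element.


value = 3

  g = 3
  (r (g)) = r(3,) = 2
  (h (r (g))) = h(2,) = 3
  (r (h (r (g)))) = r(3,) = 2
  (h (r (h (r (g))))) = h(2,) = 3


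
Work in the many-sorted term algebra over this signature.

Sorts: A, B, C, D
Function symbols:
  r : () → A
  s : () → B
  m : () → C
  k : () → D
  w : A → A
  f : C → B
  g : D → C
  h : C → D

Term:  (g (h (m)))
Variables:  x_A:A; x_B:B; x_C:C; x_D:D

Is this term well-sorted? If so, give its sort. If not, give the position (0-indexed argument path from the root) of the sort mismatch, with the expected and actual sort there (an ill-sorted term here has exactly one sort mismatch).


    (m) : C
  (h (m)) : D
(g (h (m))) : C

well-sorted; sort = C


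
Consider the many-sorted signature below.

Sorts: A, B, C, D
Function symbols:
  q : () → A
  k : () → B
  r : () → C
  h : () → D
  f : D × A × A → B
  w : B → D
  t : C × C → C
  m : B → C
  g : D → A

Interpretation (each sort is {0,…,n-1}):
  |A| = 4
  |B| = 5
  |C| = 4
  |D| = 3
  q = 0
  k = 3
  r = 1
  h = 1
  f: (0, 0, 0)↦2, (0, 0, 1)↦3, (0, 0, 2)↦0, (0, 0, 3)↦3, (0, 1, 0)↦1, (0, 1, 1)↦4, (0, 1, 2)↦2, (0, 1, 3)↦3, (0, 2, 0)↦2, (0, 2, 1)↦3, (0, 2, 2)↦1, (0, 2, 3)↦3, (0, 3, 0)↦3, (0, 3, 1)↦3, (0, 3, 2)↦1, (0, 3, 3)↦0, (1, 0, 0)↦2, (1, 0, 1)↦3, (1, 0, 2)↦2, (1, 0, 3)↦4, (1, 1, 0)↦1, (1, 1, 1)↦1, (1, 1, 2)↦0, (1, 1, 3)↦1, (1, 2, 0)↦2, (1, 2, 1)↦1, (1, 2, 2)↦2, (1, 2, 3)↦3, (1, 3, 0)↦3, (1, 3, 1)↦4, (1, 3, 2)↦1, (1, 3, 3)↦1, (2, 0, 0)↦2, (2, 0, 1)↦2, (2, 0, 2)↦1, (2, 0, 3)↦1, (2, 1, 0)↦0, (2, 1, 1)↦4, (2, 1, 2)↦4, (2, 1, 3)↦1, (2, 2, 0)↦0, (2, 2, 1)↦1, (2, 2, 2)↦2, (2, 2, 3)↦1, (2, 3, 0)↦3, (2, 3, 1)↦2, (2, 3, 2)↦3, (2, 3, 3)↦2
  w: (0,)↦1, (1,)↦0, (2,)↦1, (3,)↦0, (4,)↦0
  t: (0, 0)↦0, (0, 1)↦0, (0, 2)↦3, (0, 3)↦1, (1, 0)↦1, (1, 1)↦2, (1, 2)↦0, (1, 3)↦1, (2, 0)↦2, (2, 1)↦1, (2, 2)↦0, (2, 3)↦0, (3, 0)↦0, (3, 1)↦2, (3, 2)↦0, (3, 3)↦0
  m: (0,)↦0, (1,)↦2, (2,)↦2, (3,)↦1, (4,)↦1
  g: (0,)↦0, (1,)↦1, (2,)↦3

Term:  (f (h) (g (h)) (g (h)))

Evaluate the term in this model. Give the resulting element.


  h = 1
  h = 1
  (g (h)) = g(1,) = 1
  h = 1
  (g (h)) = g(1,) = 1
  (f (h) (g (h)) (g (h))) = f(1, 1, 1) = 1

value = 1


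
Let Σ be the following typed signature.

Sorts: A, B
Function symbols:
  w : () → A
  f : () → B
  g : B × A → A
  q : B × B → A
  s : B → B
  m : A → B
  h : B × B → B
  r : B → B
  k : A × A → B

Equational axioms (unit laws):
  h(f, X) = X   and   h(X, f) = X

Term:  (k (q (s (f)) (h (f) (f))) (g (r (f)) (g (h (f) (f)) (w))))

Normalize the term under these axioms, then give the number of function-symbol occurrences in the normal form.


1. (k (q (s (f)) (h (f) (f))) (g (r (f)) (g (h (f) (f)) (w))))  →  (k (q (s (f)) (f)) (g (r (f)) (g (h (f) (f)) (w))))
2. (k (q (s (f)) (f)) (g (r (f)) (g (h (f) (f)) (w))))  →  (k (q (s (f)) (f)) (g (r (f)) (g (f) (w))))
normal form: (k (q (s (f)) (f)) (g (r (f)) (g (f) (w))))

size = 11


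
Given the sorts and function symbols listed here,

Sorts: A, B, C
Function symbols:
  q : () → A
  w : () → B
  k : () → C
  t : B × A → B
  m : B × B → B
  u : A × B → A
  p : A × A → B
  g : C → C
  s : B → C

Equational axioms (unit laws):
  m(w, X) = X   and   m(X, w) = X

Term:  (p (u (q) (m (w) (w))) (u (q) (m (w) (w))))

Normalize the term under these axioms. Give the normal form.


normal form = (p (u (q) (w)) (u (q) (w)))

1. (p (u (q) (m (w) (w))) (u (q) (m (w) (w))))  →  (p (u (q) (w)) (u (q) (m (w) (w))))
2. (p (u (q) (w)) (u (q) (m (w) (w))))  →  (p (u (q) (w)) (u (q) (w)))


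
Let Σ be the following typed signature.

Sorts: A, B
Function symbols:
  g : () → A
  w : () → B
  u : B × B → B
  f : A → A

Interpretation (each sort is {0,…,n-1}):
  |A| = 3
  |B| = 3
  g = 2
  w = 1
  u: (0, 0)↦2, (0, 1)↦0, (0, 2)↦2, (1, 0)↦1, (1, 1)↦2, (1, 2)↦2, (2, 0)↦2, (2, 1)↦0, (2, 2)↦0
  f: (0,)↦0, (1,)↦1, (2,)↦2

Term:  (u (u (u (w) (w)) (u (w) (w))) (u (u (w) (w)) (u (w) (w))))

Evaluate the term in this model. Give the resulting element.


  w = 1
  w = 1
  (u (w) (w)) = u(1, 1) = 2
  w = 1
  w = 1
  (u (w) (w)) = u(1, 1) = 2
  (u (u (w) (w)) (u (w) (w))) = u(2, 2) = 0
  w = 1
  w = 1
  (u (w) (w)) = u(1, 1) = 2
  w = 1
  w = 1
  (u (w) (w)) = u(1, 1) = 2
  (u (u (w) (w)) (u (w) (w))) = u(2, 2) = 0
  (u (u (u (w) (w)) (u (w) (w))) (u (u (w) (w)) (u (w) (w)))) = u(0, 0) = 2

value = 2


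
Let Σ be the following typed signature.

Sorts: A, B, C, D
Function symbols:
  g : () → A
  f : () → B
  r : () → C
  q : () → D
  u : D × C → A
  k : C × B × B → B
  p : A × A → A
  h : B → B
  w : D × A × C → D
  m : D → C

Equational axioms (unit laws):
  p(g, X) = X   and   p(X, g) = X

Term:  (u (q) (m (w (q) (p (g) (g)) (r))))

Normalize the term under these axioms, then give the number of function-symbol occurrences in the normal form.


1. (u (q) (m (w (q) (p (g) (g)) (r))))  →  (u (q) (m (w (q) (g) (r))))
normal form: (u (q) (m (w (q) (g) (r))))

size = 7


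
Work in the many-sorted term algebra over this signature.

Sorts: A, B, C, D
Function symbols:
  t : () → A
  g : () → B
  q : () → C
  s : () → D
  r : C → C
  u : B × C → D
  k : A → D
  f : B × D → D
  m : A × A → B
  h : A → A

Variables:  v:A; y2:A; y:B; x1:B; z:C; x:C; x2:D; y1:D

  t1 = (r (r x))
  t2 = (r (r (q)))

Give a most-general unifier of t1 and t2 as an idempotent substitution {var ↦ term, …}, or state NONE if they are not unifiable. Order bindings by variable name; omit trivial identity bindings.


{x ↦ (q)}


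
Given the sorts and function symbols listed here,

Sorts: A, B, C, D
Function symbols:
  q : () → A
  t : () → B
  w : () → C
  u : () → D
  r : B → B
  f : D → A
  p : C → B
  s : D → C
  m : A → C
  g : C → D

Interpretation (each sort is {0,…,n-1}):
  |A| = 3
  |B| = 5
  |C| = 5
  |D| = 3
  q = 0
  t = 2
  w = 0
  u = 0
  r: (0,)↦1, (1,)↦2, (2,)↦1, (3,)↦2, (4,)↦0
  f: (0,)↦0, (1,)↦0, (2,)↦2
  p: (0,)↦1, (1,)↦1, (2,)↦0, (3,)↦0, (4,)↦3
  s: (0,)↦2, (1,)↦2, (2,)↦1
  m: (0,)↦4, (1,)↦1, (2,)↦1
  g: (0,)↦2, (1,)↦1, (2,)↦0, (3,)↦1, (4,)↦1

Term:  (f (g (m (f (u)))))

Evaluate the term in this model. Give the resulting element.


value = 0

  u = 0
  (f (u)) = f(0,) = 0
  (m (f (u))) = m(0,) = 4
  (g (m (f (u)))) = g(4,) = 1
  (f (g (m (f (u))))) = f(1,) = 0


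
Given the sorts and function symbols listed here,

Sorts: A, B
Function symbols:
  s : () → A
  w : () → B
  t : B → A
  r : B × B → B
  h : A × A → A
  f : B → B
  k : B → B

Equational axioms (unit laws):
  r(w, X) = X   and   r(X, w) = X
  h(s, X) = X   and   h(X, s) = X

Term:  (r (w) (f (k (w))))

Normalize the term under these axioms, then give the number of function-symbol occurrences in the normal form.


size = 3

1. (r (w) (f (k (w))))  →  (f (k (w)))
normal form: (f (k (w)))


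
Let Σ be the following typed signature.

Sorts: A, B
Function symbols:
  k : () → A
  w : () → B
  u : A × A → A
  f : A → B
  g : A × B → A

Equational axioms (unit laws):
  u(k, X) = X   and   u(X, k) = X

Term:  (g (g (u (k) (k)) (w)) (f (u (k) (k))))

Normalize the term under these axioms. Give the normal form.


normal form = (g (g (k) (w)) (f (k)))

1. (g (g (u (k) (k)) (w)) (f (u (k) (k))))  →  (g (g (k) (w)) (f (u (k) (k))))
2. (g (g (k) (w)) (f (u (k) (k))))  →  (g (g (k) (w)) (f (k)))


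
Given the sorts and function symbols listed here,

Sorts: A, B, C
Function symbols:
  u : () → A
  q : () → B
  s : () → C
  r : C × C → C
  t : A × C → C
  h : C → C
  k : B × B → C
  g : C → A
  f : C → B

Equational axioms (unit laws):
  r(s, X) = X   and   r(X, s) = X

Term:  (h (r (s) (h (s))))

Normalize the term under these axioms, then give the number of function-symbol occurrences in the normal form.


size = 3

1. (h (r (s) (h (s))))  →  (h (h (s)))
normal form: (h (h (s)))


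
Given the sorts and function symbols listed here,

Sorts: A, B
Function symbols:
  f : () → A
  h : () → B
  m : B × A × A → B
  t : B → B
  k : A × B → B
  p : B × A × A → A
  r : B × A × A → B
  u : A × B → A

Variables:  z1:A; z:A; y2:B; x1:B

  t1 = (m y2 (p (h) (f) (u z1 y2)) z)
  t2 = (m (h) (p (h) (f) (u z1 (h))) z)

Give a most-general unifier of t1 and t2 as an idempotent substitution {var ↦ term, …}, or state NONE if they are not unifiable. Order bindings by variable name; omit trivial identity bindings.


{y2 ↦ (h)}


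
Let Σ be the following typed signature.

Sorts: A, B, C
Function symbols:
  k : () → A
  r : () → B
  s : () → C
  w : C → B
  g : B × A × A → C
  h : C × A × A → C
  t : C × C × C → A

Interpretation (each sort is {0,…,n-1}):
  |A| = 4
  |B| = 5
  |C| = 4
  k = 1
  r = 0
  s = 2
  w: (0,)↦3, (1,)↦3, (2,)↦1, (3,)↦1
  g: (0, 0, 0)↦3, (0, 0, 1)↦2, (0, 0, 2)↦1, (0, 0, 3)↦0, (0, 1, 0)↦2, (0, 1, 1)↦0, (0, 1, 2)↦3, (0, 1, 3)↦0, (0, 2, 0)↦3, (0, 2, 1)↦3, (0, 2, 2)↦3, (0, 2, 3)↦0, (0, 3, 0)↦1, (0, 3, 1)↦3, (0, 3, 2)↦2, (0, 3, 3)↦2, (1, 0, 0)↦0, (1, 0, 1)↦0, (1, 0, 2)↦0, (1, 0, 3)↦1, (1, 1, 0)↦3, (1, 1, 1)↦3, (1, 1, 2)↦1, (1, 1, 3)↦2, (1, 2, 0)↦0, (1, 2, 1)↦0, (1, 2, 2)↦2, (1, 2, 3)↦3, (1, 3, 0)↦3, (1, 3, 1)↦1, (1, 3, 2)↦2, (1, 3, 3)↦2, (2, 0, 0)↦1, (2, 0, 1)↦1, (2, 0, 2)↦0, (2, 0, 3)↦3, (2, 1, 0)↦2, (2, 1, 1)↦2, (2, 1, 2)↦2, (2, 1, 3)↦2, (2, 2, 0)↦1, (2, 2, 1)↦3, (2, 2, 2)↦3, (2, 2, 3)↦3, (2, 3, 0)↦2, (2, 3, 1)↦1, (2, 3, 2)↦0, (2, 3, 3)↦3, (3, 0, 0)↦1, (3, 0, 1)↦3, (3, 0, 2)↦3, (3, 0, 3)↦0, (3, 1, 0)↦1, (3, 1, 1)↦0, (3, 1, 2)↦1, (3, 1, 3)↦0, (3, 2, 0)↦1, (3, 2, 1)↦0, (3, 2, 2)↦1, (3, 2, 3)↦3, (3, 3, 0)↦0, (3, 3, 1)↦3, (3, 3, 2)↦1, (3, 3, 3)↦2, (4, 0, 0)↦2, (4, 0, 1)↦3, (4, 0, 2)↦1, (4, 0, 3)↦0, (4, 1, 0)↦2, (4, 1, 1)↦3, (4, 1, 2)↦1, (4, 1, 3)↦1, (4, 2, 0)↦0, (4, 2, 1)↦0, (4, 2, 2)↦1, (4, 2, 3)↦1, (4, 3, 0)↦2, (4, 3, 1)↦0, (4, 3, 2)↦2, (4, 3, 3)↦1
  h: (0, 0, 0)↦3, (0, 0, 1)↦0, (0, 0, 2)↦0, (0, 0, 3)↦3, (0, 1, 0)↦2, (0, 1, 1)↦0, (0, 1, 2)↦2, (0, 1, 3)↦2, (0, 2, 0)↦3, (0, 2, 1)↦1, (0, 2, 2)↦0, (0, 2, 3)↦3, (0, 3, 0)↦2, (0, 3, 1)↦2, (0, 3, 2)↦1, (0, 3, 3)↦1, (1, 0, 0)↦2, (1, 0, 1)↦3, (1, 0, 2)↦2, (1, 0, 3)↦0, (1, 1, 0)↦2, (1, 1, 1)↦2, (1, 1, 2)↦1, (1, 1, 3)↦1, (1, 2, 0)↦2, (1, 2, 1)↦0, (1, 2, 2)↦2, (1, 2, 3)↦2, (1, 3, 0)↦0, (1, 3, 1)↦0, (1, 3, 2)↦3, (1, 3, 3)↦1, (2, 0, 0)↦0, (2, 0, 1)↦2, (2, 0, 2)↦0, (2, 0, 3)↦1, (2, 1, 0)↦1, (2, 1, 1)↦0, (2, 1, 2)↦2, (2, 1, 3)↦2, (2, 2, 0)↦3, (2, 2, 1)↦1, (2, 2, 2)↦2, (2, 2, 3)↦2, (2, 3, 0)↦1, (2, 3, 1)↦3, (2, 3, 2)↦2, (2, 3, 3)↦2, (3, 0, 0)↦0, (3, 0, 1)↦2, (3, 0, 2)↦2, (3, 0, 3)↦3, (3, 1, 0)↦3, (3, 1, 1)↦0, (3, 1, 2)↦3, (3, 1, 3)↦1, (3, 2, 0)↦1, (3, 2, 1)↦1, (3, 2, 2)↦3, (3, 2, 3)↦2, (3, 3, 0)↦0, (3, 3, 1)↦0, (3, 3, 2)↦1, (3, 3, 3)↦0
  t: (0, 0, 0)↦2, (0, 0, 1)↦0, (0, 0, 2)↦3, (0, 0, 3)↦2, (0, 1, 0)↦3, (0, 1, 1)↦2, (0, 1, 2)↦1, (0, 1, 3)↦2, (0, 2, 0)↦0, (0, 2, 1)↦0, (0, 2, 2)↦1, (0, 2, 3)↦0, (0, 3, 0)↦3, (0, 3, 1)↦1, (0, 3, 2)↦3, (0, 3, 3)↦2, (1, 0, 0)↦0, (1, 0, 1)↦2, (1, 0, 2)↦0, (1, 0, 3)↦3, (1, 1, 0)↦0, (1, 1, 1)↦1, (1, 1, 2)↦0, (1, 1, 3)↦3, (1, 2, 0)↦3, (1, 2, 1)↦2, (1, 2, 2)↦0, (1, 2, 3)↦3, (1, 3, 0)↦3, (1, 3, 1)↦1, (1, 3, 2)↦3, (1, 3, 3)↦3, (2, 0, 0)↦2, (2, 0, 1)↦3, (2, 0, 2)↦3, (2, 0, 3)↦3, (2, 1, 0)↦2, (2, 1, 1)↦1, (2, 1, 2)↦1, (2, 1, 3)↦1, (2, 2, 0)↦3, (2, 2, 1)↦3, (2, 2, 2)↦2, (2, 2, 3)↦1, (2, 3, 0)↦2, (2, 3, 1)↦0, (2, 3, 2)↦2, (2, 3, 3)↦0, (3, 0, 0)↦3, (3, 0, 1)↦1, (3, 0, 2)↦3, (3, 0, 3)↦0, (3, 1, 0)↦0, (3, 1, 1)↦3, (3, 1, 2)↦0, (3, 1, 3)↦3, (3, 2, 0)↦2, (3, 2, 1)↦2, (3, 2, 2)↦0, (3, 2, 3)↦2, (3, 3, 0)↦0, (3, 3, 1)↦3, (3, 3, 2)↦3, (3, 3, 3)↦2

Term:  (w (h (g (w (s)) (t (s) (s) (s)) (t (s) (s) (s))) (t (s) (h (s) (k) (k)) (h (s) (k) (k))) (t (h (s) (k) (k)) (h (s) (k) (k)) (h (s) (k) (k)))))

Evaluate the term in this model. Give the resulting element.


  s = 2
  (w (s)) = w(2,) = 1
  s = 2
  s = 2
  s = 2
  (t (s) (s) (s)) = t(2, 2, 2) = 2
  s = 2
  s = 2
  s = 2
  (t (s) (s) (s)) = t(2, 2, 2) = 2
  (g (w (s)) (t (s) (s) (s)) (t (s) (s) (s))) = g(1, 2, 2) = 2
  s = 2
  s = 2
  k = 1
  k = 1
  (h (s) (k) (k)) = h(2, 1, 1) = 0
  s = 2
  k = 1
  k = 1
  (h (s) (k) (k)) = h(2, 1, 1) = 0
  (t (s) (h (s) (k) (k)) (h (s) (k) (k))) = t(2, 0, 0) = 2
  s = 2
  k = 1
  k = 1
  (h (s) (k) (k)) = h(2, 1, 1) = 0
  s = 2
  k = 1
  k = 1
  (h (s) (k) (k)) = h(2, 1, 1) = 0
  s = 2
  k = 1
  k = 1
  (h (s) (k) (k)) = h(2, 1, 1) = 0
  (t (h (s) (k) (k)) (h (s) (k) (k)) (h (s) (k) (k))) = t(0, 0, 0) = 2
  (h (g (w (s)) (t (s) (s) (s)) (t (s) (s) (s))) (t (s) (h (s) (k) (k)) (h (s) (k) (k))) (t (h (s) (k) (k)) (h (s) (k) (k)) (h (s) (k) (k)))) = h(2, 2, 2) = 2
  (w (h (g (w (s)) (t (s) (s) (s)) (t (s) (s) (s))) (t (s) (h (s) (k) (k)) (h (s) (k) (k))) (t (h (s) (k) (k)) (h (s) (k) (k)) (h (s) (k) (k))))) = w(2,) = 1

value = 1
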